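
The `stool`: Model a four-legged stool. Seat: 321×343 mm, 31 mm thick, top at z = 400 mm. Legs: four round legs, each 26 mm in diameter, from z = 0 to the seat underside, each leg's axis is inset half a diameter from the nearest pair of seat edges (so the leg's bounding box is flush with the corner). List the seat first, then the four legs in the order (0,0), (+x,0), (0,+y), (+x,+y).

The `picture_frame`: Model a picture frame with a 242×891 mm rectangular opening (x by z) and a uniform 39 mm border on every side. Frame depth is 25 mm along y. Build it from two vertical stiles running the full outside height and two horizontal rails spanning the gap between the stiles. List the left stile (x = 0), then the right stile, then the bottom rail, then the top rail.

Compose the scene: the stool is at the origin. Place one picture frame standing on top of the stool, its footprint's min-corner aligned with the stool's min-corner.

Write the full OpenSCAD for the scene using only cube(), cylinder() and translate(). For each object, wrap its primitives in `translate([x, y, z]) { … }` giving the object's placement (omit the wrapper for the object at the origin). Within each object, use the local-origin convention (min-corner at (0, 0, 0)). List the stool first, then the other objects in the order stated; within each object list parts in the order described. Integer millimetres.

translate([0, 0, 369]) cube([321, 343, 31]);
translate([13, 13, 0]) cylinder(h = 369, r = 13);
translate([308, 13, 0]) cylinder(h = 369, r = 13);
translate([13, 330, 0]) cylinder(h = 369, r = 13);
translate([308, 330, 0]) cylinder(h = 369, r = 13);
translate([0, 0, 400]) {
  cube([39, 25, 969]);
  translate([281, 0, 0]) cube([39, 25, 969]);
  translate([39, 0, 0]) cube([242, 25, 39]);
  translate([39, 0, 930]) cube([242, 25, 39]);
}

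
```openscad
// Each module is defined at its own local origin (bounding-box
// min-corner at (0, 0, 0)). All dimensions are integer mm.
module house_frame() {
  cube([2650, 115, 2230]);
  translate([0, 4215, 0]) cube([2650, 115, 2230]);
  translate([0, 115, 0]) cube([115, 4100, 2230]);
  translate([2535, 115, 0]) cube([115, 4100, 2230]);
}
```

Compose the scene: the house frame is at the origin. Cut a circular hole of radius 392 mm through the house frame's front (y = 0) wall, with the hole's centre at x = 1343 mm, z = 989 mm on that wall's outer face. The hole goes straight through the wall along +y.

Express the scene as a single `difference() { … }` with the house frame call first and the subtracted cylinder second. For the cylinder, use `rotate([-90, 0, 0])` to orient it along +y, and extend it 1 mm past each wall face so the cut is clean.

difference() {
  house_frame();
  translate([1343, -1, 989]) rotate([-90, 0, 0]) cylinder(h = 117, r = 392);
}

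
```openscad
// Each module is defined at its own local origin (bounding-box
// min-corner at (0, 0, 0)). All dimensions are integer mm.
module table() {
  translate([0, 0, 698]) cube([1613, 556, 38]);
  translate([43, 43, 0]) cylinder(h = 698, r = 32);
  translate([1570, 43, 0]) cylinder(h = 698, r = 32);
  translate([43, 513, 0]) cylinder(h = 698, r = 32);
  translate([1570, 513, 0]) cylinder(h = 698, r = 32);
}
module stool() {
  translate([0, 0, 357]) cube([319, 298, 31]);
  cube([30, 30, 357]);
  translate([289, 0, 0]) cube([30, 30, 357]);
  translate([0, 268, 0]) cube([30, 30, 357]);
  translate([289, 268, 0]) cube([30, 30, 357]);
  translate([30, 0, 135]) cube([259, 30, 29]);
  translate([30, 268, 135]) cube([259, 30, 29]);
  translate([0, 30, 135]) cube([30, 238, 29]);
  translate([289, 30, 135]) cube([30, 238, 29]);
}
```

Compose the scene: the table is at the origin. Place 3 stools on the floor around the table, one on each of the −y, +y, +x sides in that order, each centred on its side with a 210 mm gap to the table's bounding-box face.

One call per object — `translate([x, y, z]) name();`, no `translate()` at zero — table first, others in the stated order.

table();
translate([647, -508, 0]) stool();
translate([647, 766, 0]) stool();
translate([1823, 129, 0]) stool();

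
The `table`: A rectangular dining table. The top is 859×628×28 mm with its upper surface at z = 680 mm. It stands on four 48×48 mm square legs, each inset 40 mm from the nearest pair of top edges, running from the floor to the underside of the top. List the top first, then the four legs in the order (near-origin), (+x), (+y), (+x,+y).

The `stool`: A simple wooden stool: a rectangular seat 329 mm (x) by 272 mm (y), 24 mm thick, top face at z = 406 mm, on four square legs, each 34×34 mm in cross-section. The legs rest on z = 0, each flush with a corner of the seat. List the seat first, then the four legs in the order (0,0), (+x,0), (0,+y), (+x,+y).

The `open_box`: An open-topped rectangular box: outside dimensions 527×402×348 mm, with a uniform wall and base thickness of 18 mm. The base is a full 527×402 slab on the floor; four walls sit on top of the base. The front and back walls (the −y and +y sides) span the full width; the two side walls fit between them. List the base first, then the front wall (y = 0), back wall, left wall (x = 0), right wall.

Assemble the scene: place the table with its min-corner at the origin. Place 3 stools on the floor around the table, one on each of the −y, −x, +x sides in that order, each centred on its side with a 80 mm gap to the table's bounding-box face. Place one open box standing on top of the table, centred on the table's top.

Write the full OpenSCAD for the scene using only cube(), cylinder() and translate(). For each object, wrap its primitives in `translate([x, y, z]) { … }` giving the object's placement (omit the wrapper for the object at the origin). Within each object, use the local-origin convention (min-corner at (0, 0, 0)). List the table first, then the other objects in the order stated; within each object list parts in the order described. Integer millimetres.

translate([0, 0, 652]) cube([859, 628, 28]);
translate([40, 40, 0]) cube([48, 48, 652]);
translate([771, 40, 0]) cube([48, 48, 652]);
translate([40, 540, 0]) cube([48, 48, 652]);
translate([771, 540, 0]) cube([48, 48, 652]);
translate([265, -352, 0]) {
  translate([0, 0, 382]) cube([329, 272, 24]);
  cube([34, 34, 382]);
  translate([295, 0, 0]) cube([34, 34, 382]);
  translate([0, 238, 0]) cube([34, 34, 382]);
  translate([295, 238, 0]) cube([34, 34, 382]);
}
translate([-409, 178, 0]) {
  translate([0, 0, 382]) cube([329, 272, 24]);
  cube([34, 34, 382]);
  translate([295, 0, 0]) cube([34, 34, 382]);
  translate([0, 238, 0]) cube([34, 34, 382]);
  translate([295, 238, 0]) cube([34, 34, 382]);
}
translate([939, 178, 0]) {
  translate([0, 0, 382]) cube([329, 272, 24]);
  cube([34, 34, 382]);
  translate([295, 0, 0]) cube([34, 34, 382]);
  translate([0, 238, 0]) cube([34, 34, 382]);
  translate([295, 238, 0]) cube([34, 34, 382]);
}
translate([166, 113, 680]) {
  cube([527, 402, 18]);
  translate([0, 0, 18]) cube([527, 18, 330]);
  translate([0, 384, 18]) cube([527, 18, 330]);
  translate([0, 18, 18]) cube([18, 366, 330]);
  translate([509, 18, 18]) cube([18, 366, 330]);
}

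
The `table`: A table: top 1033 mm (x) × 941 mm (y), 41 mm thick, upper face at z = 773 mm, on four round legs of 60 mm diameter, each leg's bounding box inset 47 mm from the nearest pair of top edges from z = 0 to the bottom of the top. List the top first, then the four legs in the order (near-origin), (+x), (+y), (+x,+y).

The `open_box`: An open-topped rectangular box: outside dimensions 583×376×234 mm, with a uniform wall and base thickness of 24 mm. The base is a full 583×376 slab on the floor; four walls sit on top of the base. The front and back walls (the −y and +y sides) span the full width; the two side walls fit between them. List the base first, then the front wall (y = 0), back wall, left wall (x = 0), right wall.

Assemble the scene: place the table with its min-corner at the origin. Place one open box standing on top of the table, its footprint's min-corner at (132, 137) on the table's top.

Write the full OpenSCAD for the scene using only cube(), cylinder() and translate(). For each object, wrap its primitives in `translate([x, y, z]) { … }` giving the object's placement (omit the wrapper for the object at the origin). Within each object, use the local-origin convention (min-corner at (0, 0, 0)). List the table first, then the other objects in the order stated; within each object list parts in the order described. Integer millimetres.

translate([0, 0, 732]) cube([1033, 941, 41]);
translate([77, 77, 0]) cylinder(h = 732, r = 30);
translate([956, 77, 0]) cylinder(h = 732, r = 30);
translate([77, 864, 0]) cylinder(h = 732, r = 30);
translate([956, 864, 0]) cylinder(h = 732, r = 30);
translate([132, 137, 773]) {
  cube([583, 376, 24]);
  translate([0, 0, 24]) cube([583, 24, 210]);
  translate([0, 352, 24]) cube([583, 24, 210]);
  translate([0, 24, 24]) cube([24, 328, 210]);
  translate([559, 24, 24]) cube([24, 328, 210]);
}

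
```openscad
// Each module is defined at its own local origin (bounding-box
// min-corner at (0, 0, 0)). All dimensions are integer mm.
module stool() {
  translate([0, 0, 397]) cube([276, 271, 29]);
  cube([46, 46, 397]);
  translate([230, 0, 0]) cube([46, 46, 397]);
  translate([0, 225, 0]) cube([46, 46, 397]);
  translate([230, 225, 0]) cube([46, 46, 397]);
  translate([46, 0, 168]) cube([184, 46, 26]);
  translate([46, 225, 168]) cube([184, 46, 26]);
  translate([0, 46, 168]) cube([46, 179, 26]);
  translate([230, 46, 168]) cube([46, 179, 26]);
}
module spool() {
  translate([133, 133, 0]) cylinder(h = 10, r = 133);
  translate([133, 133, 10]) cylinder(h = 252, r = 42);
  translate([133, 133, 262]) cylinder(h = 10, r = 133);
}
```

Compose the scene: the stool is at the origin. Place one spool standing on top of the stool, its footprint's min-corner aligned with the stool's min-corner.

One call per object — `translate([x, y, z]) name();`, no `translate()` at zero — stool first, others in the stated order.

stool();
translate([0, 0, 426]) spool();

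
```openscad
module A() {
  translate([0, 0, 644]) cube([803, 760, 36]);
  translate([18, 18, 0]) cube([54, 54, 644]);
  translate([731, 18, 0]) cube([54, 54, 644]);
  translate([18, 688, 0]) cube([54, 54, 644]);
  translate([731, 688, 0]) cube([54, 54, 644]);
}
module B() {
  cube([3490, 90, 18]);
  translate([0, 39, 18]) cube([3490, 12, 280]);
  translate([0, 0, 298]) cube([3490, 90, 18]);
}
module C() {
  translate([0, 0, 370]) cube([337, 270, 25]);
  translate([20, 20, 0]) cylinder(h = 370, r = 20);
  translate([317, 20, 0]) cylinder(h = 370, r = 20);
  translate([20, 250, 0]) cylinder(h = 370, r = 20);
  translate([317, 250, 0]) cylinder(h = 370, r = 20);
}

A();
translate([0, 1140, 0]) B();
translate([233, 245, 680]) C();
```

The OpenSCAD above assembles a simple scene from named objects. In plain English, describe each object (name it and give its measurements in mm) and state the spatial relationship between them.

A is a table with a 803×760 mm rectangular top, 36 mm thick, top surface at z = 680 mm, supported by four 54×54 mm square legs, each inset 18 mm from the nearest pair of top edges, running from the floor.

B is an I-beam lying along x, 3490 mm long. Overall section height 316 mm. Two flanges 90 mm wide (y) and 18 mm thick, one on the floor and one at the top; a web 12 mm thick runs between them, centred on the flange width.

C is a simple wooden stool: a rectangular seat 337 mm (x) by 270 mm (y), 25 mm thick, top face at z = 395 mm, on four round legs, each 40 mm in diameter. The legs rest on z = 0, each leg's axis is inset half a diameter from the nearest pair of seat edges (so the leg's bounding box is flush with the corner).

The I-beam is on the floor beside the table on its +y side. The stool is on top of the table, centred.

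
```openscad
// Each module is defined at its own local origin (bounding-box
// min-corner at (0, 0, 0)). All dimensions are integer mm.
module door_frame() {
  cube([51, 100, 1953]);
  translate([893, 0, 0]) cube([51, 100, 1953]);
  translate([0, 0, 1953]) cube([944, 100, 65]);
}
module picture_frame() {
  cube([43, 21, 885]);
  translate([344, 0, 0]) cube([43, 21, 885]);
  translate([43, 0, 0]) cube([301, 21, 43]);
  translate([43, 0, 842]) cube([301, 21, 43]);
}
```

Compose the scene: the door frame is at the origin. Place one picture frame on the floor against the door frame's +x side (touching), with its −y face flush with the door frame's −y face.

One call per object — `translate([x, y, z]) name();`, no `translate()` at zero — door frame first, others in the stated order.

door_frame();
translate([944, 0, 0]) picture_frame();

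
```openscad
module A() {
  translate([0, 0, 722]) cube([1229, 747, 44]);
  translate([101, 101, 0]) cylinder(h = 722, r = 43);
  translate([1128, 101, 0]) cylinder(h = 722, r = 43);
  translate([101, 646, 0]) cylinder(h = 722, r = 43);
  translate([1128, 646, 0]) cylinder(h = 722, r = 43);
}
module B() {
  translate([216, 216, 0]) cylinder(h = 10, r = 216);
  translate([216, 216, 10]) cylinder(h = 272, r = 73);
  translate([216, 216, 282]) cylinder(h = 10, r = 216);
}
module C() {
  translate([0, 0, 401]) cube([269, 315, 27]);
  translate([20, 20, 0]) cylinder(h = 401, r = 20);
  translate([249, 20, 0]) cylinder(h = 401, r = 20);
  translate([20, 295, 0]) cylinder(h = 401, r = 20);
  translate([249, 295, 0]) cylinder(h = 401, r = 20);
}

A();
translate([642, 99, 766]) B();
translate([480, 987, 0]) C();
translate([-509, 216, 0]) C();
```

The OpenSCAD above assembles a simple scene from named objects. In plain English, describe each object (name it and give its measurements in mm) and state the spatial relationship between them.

A is a rectangular dining table. The top is 1229×747×44 mm with its upper surface at z = 766 mm. It stands on four round legs of 86 mm diameter, each leg's bounding box inset 58 mm from the nearest pair of top edges, running from the floor to the underside of the top.

B is a spool: two coaxial disc flanges of radius 216 mm and thickness 10 mm, joined by a core cylinder of radius 73 mm and height 272 mm. The lower flange rests on z = 0 and the three cylinders share a vertical axis.

C is a four-legged stool. The seat is a 269×315×27 mm slab whose top surface is at z = 428 mm; four round legs, each 40 mm in diameter, run from the floor (z = 0) to the underside of the seat, each leg's axis is inset half a diameter from the nearest pair of seat edges (so the leg's bounding box is flush with the corner).

The spool is on top of the table. Two stools sit around the table at the +y, −x sides.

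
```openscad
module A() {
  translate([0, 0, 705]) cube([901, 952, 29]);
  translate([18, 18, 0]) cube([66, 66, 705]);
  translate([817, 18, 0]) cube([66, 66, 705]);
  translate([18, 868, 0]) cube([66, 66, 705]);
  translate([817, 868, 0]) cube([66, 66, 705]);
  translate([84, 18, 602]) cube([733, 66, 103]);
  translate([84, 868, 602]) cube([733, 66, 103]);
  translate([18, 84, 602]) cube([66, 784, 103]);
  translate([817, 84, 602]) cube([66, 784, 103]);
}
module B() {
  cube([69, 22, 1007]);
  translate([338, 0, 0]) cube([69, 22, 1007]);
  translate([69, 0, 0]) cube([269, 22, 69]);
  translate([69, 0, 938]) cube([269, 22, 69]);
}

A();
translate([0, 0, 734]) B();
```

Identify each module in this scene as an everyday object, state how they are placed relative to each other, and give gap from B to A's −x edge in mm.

A is a table. B is a picture frame. The picture frame is on top of the table. The gap from the picture frame to the table's −x edge is 0 mm.

The picture frame's min-x is at 0; the table's min-x is 0; gap = 0 mm.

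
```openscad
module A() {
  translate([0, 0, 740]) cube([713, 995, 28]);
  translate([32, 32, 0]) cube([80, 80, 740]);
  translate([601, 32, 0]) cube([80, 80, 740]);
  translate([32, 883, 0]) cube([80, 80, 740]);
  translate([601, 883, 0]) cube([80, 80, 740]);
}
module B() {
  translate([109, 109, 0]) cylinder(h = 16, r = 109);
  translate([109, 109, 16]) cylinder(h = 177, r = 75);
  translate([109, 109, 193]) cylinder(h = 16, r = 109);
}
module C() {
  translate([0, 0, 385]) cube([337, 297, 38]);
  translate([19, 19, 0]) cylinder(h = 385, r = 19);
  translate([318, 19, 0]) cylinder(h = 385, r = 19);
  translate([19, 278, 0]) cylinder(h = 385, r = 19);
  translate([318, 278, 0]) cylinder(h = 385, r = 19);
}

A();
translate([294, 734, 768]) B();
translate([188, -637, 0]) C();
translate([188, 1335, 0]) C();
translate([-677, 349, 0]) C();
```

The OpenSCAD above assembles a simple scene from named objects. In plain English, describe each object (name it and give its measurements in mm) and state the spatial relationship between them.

A is a rectangular dining table. The top is 713×995×28 mm with its upper surface at z = 768 mm. It stands on four 80×80 mm square legs, each inset 32 mm from the nearest pair of top edges, running from the floor to the underside of the top.

B is a spool: two coaxial disc flanges of radius 109 mm and thickness 16 mm, joined by a core cylinder of radius 75 mm and height 177 mm. The lower flange rests on z = 0 and the three cylinders share a vertical axis.

C is a simple wooden stool: a rectangular seat 337 mm (x) by 297 mm (y), 38 mm thick, top face at z = 423 mm, on four round legs, each 38 mm in diameter. The legs rest on z = 0, each leg's axis is inset half a diameter from the nearest pair of seat edges (so the leg's bounding box is flush with the corner).

The spool is on top of the table. Three stools sit around the table at the −y, +y, −x sides.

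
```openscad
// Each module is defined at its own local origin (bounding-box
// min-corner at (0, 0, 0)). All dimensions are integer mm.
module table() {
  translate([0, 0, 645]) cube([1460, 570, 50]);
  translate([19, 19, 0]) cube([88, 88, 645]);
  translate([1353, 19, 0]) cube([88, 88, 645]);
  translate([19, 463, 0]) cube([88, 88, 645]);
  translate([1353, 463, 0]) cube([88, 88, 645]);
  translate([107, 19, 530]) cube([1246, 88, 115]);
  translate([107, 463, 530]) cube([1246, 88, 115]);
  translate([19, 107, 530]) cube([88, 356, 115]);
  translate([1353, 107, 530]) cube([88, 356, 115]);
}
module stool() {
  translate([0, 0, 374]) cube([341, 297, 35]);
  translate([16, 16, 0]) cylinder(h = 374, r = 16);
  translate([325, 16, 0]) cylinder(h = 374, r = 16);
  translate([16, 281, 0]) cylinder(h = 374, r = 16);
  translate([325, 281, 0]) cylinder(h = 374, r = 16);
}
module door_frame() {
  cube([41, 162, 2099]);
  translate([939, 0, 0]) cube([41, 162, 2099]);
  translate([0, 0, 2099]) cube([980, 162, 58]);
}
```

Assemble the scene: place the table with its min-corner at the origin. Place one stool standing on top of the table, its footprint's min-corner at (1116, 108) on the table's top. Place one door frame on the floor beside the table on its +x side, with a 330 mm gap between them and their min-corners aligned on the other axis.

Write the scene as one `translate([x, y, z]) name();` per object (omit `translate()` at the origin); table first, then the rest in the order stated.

table();
translate([1116, 108, 695]) stool();
translate([1790, 0, 0]) door_frame();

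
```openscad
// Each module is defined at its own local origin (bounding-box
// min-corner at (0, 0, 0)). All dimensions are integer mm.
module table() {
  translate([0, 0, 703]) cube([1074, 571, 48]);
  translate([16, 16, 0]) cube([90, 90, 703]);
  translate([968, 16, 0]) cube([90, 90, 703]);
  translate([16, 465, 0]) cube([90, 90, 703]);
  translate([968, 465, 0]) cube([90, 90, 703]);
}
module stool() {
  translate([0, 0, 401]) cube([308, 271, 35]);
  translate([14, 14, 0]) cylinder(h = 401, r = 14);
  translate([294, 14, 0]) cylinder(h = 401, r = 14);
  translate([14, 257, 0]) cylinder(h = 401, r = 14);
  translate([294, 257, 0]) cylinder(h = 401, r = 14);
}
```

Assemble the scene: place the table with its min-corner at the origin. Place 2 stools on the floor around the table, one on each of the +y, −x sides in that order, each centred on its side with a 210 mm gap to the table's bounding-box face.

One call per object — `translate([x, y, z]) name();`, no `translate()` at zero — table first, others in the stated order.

table();
translate([383, 781, 0]) stool();
translate([-518, 150, 0]) stool();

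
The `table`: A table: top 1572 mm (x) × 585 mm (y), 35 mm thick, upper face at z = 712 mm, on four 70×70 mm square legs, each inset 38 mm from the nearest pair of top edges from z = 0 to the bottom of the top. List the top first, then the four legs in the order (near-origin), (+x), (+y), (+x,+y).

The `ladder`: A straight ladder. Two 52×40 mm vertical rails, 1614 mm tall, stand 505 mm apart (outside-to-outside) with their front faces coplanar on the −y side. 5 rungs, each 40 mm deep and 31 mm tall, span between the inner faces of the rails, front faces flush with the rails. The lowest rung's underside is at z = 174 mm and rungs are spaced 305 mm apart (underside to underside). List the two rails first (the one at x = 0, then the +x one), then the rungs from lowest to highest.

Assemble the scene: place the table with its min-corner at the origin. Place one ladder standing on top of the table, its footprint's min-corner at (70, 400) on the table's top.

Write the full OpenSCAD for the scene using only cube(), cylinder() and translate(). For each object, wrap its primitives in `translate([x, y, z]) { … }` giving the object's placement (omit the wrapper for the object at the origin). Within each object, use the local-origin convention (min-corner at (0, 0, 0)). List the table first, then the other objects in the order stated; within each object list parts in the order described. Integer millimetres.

translate([0, 0, 677]) cube([1572, 585, 35]);
translate([38, 38, 0]) cube([70, 70, 677]);
translate([1464, 38, 0]) cube([70, 70, 677]);
translate([38, 477, 0]) cube([70, 70, 677]);
translate([1464, 477, 0]) cube([70, 70, 677]);
translate([70, 400, 712]) {
  cube([52, 40, 1614]);
  translate([453, 0, 0]) cube([52, 40, 1614]);
  translate([52, 0, 174]) cube([401, 40, 31]);
  translate([52, 0, 479]) cube([401, 40, 31]);
  translate([52, 0, 784]) cube([401, 40, 31]);
  translate([52, 0, 1089]) cube([401, 40, 31]);
  translate([52, 0, 1394]) cube([401, 40, 31]);
}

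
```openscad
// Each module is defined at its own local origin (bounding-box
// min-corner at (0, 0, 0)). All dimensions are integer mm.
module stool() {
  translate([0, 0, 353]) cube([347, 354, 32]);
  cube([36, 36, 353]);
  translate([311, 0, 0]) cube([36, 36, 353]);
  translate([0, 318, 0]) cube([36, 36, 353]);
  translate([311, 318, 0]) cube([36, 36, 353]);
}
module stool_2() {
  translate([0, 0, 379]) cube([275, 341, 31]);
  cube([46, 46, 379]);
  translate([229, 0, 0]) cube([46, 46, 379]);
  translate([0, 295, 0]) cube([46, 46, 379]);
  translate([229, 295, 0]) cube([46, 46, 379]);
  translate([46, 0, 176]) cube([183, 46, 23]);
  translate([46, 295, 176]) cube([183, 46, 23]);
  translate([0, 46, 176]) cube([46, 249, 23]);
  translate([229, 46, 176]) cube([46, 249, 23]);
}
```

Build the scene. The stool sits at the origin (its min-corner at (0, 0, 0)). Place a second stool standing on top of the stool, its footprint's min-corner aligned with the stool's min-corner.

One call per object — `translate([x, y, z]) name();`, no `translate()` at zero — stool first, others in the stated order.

stool();
translate([0, 0, 385]) stool_2();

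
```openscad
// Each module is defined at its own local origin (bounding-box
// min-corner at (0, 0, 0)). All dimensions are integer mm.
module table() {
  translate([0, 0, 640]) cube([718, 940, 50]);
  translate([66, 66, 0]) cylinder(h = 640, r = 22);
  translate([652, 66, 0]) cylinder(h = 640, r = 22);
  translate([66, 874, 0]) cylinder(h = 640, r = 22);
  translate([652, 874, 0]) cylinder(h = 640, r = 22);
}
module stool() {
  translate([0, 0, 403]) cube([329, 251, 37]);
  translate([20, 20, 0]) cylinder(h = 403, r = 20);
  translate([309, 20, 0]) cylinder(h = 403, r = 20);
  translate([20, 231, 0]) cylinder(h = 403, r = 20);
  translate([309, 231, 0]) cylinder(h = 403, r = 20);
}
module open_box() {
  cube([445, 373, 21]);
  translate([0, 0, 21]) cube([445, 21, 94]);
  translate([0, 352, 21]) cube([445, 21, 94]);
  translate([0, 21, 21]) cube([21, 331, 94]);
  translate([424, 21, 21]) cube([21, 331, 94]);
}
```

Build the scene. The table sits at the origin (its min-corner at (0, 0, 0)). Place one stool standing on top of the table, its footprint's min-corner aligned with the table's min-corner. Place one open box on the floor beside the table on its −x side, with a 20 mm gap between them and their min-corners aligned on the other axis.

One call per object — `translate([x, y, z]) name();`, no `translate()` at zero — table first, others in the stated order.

table();
translate([0, 0, 690]) stool();
translate([-465, 0, 0]) open_box();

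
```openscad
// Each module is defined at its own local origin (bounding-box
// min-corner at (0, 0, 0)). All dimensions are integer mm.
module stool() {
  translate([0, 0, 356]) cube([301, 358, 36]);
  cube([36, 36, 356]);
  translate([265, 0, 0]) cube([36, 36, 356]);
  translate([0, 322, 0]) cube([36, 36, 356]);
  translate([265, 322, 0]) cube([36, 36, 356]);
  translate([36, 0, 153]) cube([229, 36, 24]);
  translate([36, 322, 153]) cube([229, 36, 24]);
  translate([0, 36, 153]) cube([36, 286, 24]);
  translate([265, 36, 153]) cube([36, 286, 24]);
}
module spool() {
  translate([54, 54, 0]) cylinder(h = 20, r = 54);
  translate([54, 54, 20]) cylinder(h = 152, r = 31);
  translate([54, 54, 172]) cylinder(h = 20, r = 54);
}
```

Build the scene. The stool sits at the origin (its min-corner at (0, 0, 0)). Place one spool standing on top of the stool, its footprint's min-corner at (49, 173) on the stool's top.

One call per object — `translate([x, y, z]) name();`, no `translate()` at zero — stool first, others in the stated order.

stool();
translate([49, 173, 392]) spool();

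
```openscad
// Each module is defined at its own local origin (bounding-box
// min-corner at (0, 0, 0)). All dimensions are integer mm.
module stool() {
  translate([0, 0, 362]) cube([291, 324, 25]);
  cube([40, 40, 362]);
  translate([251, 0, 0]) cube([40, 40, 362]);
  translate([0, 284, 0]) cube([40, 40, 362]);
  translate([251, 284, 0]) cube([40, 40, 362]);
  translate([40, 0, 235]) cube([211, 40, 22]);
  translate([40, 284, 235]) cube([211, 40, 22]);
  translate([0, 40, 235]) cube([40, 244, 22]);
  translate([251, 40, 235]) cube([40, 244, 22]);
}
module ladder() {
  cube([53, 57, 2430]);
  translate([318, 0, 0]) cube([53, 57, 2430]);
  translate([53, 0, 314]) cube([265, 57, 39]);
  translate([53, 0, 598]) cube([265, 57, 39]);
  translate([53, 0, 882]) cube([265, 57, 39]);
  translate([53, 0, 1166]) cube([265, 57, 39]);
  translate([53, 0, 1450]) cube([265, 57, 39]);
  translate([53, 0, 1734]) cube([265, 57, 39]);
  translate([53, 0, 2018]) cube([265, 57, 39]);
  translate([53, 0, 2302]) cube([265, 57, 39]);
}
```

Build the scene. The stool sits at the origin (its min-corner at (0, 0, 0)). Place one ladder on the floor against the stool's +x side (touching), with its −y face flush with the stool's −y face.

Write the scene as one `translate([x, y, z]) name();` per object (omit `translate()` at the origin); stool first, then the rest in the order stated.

stool();
translate([291, 0, 0]) ladder();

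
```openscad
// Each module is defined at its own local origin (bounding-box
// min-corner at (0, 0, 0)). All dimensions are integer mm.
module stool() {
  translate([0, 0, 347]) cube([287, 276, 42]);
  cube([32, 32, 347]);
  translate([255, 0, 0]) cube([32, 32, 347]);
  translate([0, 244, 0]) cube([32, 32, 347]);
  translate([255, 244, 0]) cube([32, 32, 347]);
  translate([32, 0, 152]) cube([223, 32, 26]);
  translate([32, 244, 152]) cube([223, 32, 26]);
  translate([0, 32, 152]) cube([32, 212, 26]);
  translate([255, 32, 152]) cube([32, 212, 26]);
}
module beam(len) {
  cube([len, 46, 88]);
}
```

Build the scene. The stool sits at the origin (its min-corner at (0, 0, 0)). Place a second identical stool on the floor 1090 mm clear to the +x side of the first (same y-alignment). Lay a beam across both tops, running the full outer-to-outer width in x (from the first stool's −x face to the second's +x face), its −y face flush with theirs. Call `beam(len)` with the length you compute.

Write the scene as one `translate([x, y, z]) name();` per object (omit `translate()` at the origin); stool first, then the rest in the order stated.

stool();
translate([1377, 0, 0]) stool();
translate([0, 0, 389]) beam(1664);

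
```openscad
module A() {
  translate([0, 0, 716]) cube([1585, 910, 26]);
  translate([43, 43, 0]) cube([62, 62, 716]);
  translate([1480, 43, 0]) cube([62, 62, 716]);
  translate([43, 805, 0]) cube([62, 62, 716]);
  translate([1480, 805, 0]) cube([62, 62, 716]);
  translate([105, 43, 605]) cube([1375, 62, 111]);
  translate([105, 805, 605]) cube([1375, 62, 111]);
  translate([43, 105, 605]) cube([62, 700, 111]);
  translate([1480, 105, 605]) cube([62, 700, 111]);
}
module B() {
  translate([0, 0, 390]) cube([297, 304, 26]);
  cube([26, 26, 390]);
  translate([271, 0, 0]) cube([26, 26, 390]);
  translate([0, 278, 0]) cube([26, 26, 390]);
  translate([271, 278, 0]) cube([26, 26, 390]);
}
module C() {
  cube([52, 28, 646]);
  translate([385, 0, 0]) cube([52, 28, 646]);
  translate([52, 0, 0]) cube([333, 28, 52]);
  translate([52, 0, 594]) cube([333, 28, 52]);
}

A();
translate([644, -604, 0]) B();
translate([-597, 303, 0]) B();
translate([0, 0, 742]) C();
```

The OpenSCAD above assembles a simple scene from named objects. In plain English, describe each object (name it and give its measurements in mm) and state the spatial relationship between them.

A is a rectangular dining table. The top is 1585×910×26 mm with its upper surface at z = 742 mm. It stands on four 62×62 mm square legs, each inset 43 mm from the nearest pair of top edges, running from the floor to the underside of the top. Four apron rails, 62 mm thick and 111 mm tall, run between adjacent legs with their top edges flush with the underside of the top and their outer faces flush with the legs' outer faces.

B is a four-legged stool. The seat is 297×304 mm, 26 mm thick, top at z = 416 mm. It stands on four square legs, each 26×26 mm in cross-section, from z = 0 to the seat underside, each flush with a corner of the seat.

C is a rectangular picture frame lying in the x–z plane (depth along y). The opening is 333 mm wide (x) by 542 mm tall (z), surrounded by a border 52 mm wide on all four sides. The frame is 28 mm deep and is made of two full-height vertical stiles with two horizontal rails fitted between them.

Two stools sit around the table at the −y, −x sides. The picture frame is on top of the table.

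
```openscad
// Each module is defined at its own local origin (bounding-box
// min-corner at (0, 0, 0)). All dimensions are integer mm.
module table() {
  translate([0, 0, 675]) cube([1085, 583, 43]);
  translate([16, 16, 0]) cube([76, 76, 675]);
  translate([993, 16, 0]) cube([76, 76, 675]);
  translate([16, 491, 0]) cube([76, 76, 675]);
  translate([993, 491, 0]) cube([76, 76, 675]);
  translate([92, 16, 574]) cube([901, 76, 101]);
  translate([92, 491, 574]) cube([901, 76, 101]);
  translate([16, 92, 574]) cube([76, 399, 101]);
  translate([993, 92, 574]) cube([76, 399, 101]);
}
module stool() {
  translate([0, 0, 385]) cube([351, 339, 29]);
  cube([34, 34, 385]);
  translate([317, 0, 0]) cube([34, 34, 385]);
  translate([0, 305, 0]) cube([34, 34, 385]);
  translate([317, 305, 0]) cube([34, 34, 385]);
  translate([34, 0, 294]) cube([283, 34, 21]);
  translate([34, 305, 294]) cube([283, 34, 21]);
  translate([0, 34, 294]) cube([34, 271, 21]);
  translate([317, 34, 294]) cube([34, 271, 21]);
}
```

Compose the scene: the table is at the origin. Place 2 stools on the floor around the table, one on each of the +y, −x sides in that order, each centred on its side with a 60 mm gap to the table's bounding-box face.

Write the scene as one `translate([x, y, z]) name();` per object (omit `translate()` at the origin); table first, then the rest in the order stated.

table();
translate([367, 643, 0]) stool();
translate([-411, 122, 0]) stool();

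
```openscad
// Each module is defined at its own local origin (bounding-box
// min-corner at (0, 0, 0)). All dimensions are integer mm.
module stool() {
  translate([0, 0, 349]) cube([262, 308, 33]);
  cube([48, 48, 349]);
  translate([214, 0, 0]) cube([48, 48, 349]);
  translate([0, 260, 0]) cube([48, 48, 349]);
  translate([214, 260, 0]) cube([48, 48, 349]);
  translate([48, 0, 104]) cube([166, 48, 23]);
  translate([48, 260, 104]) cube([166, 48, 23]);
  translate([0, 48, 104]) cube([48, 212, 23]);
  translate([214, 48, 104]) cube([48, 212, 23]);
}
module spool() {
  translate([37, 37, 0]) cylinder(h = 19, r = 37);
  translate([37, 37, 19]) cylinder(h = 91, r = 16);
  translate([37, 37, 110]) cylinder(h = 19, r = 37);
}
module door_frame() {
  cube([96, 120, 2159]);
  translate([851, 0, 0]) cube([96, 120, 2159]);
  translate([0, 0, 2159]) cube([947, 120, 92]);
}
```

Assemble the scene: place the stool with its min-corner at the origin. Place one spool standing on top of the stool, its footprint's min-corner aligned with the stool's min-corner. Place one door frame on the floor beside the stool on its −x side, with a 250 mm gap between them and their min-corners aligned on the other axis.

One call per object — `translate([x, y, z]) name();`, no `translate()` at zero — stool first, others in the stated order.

stool();
translate([0, 0, 382]) spool();
translate([-1197, 0, 0]) door_frame();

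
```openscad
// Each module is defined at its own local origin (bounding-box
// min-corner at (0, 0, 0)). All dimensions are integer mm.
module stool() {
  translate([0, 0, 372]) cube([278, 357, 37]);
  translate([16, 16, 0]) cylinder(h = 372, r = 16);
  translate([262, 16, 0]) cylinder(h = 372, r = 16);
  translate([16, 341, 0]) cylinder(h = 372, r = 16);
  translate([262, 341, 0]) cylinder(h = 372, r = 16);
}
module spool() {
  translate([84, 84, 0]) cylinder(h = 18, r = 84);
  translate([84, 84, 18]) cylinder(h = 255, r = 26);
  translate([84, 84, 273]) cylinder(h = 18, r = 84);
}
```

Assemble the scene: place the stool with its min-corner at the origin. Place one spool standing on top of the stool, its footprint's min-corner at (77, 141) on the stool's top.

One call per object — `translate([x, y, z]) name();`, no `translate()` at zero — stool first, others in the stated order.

stool();
translate([77, 141, 409]) spool();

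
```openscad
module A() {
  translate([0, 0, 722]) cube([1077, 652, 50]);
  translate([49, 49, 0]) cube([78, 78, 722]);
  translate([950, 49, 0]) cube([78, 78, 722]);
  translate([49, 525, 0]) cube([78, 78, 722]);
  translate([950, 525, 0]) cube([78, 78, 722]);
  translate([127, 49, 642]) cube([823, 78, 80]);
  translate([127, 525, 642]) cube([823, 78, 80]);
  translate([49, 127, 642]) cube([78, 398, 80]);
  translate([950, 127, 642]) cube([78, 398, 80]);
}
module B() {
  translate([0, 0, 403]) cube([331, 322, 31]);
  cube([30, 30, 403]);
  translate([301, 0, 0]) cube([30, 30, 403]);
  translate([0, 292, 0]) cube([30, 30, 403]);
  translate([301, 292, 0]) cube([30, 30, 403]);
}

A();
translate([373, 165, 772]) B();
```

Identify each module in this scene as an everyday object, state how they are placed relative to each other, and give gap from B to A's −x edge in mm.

A is a table. B is a stool. The stool is on top of the table, centred. The gap from the stool to the table's −x edge is 373 mm.

The stool's min-x is at 373; the table's min-x is 0; gap = 373 mm.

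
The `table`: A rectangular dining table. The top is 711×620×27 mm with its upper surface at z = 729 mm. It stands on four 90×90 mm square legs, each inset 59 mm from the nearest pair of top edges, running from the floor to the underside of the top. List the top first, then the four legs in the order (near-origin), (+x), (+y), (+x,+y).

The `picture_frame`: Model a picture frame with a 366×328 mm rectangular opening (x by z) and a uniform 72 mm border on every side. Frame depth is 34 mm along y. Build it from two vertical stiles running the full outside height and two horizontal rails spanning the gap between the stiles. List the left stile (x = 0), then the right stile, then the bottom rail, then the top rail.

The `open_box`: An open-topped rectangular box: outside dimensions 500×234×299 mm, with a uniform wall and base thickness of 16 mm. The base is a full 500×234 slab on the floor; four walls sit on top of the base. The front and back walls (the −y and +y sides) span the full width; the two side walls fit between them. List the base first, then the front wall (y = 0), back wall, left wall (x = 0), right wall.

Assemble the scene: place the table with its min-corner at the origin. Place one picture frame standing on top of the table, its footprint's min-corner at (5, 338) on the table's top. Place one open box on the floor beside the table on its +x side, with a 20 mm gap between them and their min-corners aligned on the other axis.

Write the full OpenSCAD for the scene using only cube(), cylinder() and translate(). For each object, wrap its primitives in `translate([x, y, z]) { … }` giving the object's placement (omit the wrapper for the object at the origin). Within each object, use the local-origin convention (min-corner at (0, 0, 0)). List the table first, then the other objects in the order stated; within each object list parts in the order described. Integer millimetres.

translate([0, 0, 702]) cube([711, 620, 27]);
translate([59, 59, 0]) cube([90, 90, 702]);
translate([562, 59, 0]) cube([90, 90, 702]);
translate([59, 471, 0]) cube([90, 90, 702]);
translate([562, 471, 0]) cube([90, 90, 702]);
translate([5, 338, 729]) {
  cube([72, 34, 472]);
  translate([438, 0, 0]) cube([72, 34, 472]);
  translate([72, 0, 0]) cube([366, 34, 72]);
  translate([72, 0, 400]) cube([366, 34, 72]);
}
translate([731, 0, 0]) {
  cube([500, 234, 16]);
  translate([0, 0, 16]) cube([500, 16, 283]);
  translate([0, 218, 16]) cube([500, 16, 283]);
  translate([0, 16, 16]) cube([16, 202, 283]);
  translate([484, 16, 16]) cube([16, 202, 283]);
}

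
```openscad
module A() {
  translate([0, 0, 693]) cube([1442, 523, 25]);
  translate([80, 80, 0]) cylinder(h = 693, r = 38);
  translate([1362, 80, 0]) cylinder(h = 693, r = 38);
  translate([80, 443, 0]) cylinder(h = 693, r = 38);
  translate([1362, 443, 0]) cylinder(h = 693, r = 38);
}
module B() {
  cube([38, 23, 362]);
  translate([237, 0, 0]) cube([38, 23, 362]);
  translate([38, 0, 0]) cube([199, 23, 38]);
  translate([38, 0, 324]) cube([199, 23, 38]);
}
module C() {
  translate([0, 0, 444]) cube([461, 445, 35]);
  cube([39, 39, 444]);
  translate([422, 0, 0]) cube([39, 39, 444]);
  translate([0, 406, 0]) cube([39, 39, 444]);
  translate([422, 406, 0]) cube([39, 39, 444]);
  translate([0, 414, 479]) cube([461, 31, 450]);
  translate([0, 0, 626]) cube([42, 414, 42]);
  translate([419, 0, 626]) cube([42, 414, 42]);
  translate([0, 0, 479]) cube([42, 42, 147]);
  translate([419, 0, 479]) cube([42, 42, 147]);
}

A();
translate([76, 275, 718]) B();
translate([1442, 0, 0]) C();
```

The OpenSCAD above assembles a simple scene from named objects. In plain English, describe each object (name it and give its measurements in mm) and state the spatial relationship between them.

A is a table with a 1442×523 mm rectangular top, 25 mm thick, top surface at z = 718 mm, supported by four round legs of 76 mm diameter, each leg's bounding box inset 42 mm from the nearest pair of top edges, running from the floor.

B is a picture frame with a 199×286 mm rectangular opening (x by z) and a uniform 38 mm border on every side. Frame depth is 23 mm along y. It is built from two vertical stiles running the full outside height and two horizontal rails spanning the gap between the stiles.

C is a chair. The seat is a 461×445×35 mm slab with its top at z = 479 mm, on four 39×39 mm corner legs (flush with the seat edges, standing on z = 0). A flat backrest 31 mm thick, 450 mm tall, spans the full seat width and rises from the seat top along its +y edge, rear face flush with the rear of the seat. Two armrests of 42×42 mm section run along each side from the seat's front edge to the front of the backrest, top faces 189 mm above the seat top and outer faces flush with the seat's x-edges; a 42×42 mm post under the front of each armrest stands on the seat at the front corner.

The picture frame is on top of the table. The chair is against the table's +x side, with their −y faces flush.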